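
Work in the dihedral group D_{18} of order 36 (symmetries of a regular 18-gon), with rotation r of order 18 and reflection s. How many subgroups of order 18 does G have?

3

|G| = 36 and 18 | 36, so subgroups of order 18 are possible by Lagrange.
The subgroups of order 18 are: {e, r, r^2, r^3, r^4, r^5, r^6, r^7, r^8, r^9, r^10, r^11, r^12, r^13, r^14, r^15, r^16, r^17}; {e, r^2, r^4, r^6, r^8, r^10, r^12, r^14, r^16, s, r^2s, r^4s, r^6s, r^8s, r^10s, r^12s, r^14s, r^16s}; {e, r^2, r^4, r^6, r^8, r^10, r^12, r^14, r^16, rs, r^3s, r^5s, r^7s, r^9s, r^11s, r^13s, r^15s, r^17s}.
So G has 3 subgroups of order 18.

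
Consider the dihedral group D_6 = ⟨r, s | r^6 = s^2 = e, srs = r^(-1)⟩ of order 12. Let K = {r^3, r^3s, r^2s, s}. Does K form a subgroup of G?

No

The identity e ∉ K, so K is not a subgroup.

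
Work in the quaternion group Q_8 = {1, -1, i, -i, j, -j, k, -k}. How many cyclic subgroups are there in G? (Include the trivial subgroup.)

5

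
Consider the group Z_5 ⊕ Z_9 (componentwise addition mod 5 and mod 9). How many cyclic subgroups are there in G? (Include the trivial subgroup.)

6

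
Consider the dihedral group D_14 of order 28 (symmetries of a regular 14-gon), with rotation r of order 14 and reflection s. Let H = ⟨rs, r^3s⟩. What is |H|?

14

|⟨rs⟩| = 2 and |⟨r^3s⟩| = 2, so |H| is a multiple of lcm(2, 2) = 2 and divides |G| = 28.
Closing under the operation: H = {e, r^2, r^4, r^6, r^8, r^10, r^12, rs, r^3s, r^5s, r^7s, r^9s, r^11s, r^13s}, so |H| = 14.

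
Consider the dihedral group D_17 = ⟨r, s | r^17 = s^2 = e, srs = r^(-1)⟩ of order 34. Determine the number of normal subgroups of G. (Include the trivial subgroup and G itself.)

G has 20 subgroups. Checking conjugation-invariance by order — order 1: 1/1 normal; order 2: 0/17 normal; order 17: 1/1 normal; order 34: 1/1 normal.
Total normal subgroups: 3.

3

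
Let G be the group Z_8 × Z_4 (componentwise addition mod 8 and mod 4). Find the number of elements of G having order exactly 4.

12

An element (a,b) has order lcm(ord(a), ord(b)); count pairs with lcm equal to 4.
Enumerating gives 12 such elements.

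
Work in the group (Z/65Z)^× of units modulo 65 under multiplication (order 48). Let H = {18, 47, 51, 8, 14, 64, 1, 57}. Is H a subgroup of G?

|H| = 8 divides |G| = 48, consistent with Lagrange.
H contains the identity, every element's inverse is in H, and H is closed under ·: it is a subgroup.

Yes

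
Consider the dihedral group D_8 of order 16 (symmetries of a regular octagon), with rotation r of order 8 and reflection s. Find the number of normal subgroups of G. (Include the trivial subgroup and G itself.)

G has 19 subgroups. Checking conjugation-invariance by order — order 1: 1/1 normal; order 2: 1/9 normal; order 4: 1/5 normal; order 8: 3/3 normal; order 16: 1/1 normal.
Total normal subgroups: 7.

7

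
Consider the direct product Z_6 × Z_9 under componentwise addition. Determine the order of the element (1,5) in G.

The order of (1,5) in Z_6 × Z_9 is lcm(ord(1) in Z_6, ord(5) in Z_9).
ord(1) = 6 and ord(5) = 9, so |⟨(1,5)⟩| = lcm(6, 9) = 18.

18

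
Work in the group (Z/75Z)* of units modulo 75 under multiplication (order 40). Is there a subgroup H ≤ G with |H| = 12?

12 does not divide |G| = 40, so by Lagrange no subgroup of order 12 exists.

No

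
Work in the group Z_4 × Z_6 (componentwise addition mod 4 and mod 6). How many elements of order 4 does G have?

4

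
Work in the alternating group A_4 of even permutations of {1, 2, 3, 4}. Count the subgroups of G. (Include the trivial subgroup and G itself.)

|G| = 12, so by Lagrange every subgroup order divides 12. Divisors: 1, 2, 3, 4, 6, 12.
Subgroups by order — order 1: 1; order 2: 3; order 3: 4; order 4: 1; order 6: 0; order 12: 1.
Total: 1 + 3 + 4 + 1 + 0 + 1 = 10.

10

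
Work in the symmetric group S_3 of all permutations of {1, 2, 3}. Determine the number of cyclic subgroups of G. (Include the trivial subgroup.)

5

Group the elements of G by the cyclic subgroup they generate; each cyclic subgroup of order d accounts for φ(d) elements.
Cyclic subgroups by order — order 1: 1; order 2: 3; order 3: 1.
Total: 5.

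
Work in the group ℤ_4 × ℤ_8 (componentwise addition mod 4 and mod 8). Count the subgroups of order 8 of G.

7

|G| = 32 and 8 | 32, so subgroups of order 8 are possible by Lagrange.
The subgroups of order 8 are: {(0,0), (0,1), (0,2), (0,3), (0,4), (0,5), (0,6), (0,7)}; {(0,0), (0,2), (0,4), (0,6), (2,0), (2,2), (2,4), (2,6)}; {(0,0), (0,2), (0,4), (0,6), (2,1), (2,3), (2,5), (2,7)}; {(0,0), (0,4), (1,0), (1,4), (2,0), (2,4), (3,0), (3,4)}; … (7 in all).
So G has 7 subgroups of order 8.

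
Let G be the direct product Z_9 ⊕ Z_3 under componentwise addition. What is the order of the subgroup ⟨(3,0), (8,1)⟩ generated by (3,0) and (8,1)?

|⟨(3,0)⟩| = 3 and |⟨(8,1)⟩| = 9, so |H| is a multiple of lcm(3, 9) = 9 and divides |G| = 27.
Closing under the operation: H = {(0,0), (1,2), (2,1), (3,0), (4,2), (5,1), (6,0), (7,2), (8,1)}, so |H| = 9.

9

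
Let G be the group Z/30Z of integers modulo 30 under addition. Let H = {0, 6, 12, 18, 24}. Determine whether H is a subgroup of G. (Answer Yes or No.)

Yes

|H| = 5 divides |G| = 30, consistent with Lagrange.
H contains the identity, every element's inverse is in H, and H is closed under +: it is a subgroup.
In fact H = ⟨18⟩.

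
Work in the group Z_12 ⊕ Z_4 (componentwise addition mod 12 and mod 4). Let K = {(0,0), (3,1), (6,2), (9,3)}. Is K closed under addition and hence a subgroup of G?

|K| = 4 divides |G| = 48, consistent with Lagrange.
K contains the identity, every element's inverse is in K, and K is closed under +: it is a subgroup.
In fact K = ⟨(3,1)⟩.

Yes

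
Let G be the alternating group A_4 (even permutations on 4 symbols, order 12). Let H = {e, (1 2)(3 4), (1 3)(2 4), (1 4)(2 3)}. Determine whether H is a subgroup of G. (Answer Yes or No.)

Yes

|H| = 4 divides |G| = 12, consistent with Lagrange.
H contains the identity, every element's inverse is in H, and H is closed under ∘: it is a subgroup.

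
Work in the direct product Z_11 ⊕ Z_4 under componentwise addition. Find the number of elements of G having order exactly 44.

20

An element (a,b) has order lcm(ord(a), ord(b)); count pairs with lcm equal to 44.
Enumerating gives 20 such elements.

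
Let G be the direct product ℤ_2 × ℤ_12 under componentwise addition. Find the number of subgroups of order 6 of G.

3

|G| = 24 and 6 | 24, so subgroups of order 6 are possible by Lagrange.
The subgroups of order 6 are: {(0,0), (0,2), (0,4), (0,6), (0,8), (0,10)}; {(0,0), (0,4), (0,8), (1,0), (1,4), (1,8)}; {(0,0), (0,4), (0,8), (1,2), (1,6), (1,10)}.
So G has 3 subgroups of order 6.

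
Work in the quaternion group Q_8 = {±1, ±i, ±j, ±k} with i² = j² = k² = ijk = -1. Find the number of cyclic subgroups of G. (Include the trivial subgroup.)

Each element a generates a cyclic subgroup ⟨a⟩; distinct elements may generate the same one (a cyclic group of order d has φ(d) generators).
Cyclic subgroups by order — order 1: 1; order 2: 1; order 4: 3.
Total: 5.

5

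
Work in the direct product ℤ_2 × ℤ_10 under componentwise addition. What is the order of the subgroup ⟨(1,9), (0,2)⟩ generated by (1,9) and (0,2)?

10

|⟨(1,9)⟩| = 10 and |⟨(0,2)⟩| = 5, so |H| is a multiple of lcm(10, 5) = 10 and divides |G| = 20.
Closing under the operation: H = {(0,0), (0,2), (0,4), (0,6), (0,8), (1,1), (1,3), (1,5), (1,7), (1,9)}, so |H| = 10.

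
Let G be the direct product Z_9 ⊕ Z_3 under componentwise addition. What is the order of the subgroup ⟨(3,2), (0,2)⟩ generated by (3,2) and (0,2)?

|⟨(3,2)⟩| = 3 and |⟨(0,2)⟩| = 3, so |H| is a multiple of lcm(3, 3) = 3 and divides |G| = 27.
Closing under the operation: H = {(0,0), (0,1), (0,2), (3,0), (3,1), (3,2), (6,0), (6,1), (6,2)}, so |H| = 9.

9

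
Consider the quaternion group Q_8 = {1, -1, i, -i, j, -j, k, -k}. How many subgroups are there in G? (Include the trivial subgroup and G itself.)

6

|G| = 8, so by Lagrange every subgroup order divides 8. Divisors: 1, 2, 4, 8.
Subgroups by order — order 1: 1; order 2: 1; order 4: 3; order 8: 1.
Total: 1 + 1 + 3 + 1 = 6.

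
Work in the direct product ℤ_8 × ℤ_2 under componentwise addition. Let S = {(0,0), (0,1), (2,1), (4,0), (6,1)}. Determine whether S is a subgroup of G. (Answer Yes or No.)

|S| = 5 does not divide |G| = 16, so by Lagrange S is not a subgroup.

No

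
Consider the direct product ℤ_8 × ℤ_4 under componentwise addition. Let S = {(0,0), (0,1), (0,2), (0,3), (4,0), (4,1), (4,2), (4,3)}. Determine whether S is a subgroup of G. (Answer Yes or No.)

|S| = 8 divides |G| = 32, consistent with Lagrange.
S contains the identity, every element's inverse is in S, and S is closed under +: it is a subgroup.

Yes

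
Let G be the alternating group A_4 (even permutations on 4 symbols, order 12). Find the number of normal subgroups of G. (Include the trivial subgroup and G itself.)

3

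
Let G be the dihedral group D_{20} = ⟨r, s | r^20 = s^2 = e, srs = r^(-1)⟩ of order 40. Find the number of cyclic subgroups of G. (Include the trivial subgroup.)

Group the elements of G by the cyclic subgroup they generate; each cyclic subgroup of order d accounts for φ(d) elements.
Cyclic subgroups by order — order 1: 1; order 2: 21; order 4: 1; order 5: 1; order 10: 1; order 20: 1.
Total: 26.

26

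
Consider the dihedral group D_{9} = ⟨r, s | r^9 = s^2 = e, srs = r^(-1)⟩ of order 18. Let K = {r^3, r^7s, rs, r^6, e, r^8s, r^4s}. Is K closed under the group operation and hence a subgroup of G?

No

|K| = 7 does not divide |G| = 18, so by Lagrange K is not a subgroup.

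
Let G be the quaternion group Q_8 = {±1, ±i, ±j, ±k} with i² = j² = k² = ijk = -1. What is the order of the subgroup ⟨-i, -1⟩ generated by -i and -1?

|⟨-i⟩| = 4 and |⟨-1⟩| = 2, so |H| is a multiple of lcm(4, 2) = 4 and divides |G| = 8.
Closing under the operation: H = {1, -1, i, -i}, so |H| = 4.

4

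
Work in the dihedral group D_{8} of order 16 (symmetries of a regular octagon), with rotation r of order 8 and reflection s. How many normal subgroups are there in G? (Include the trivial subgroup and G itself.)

7

G has 19 subgroups. Checking conjugation-invariance by order — order 1: 1/1 normal; order 2: 1/9 normal; order 4: 1/5 normal; order 8: 3/3 normal; order 16: 1/1 normal.
Total normal subgroups: 7.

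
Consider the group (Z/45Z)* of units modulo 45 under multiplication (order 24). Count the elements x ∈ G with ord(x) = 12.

8

The elements of order 12 are: 2, 7, 13, 22, 23, 32, 38, 43.
That's 8.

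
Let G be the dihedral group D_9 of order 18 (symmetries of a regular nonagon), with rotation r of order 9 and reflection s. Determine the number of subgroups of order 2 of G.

9

|G| = 18 and 2 | 18, so subgroups of order 2 are possible by Lagrange.
The subgroups of order 2 are: {e, r^2s}; {e, r^3s}; {e, r^4s}; {e, r^5s}; … (9 in all).
So G has 9 subgroups of order 2.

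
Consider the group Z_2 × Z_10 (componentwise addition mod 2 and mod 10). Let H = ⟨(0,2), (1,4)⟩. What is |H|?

10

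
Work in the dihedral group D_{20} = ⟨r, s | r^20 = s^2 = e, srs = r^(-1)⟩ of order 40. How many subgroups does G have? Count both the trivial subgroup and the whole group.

|G| = 40, so by Lagrange every subgroup order divides 40. Divisors: 1, 2, 4, 5, 8, 10, 20, 40.
Subgroups by order — order 1: 1; order 2: 21; order 4: 11; order 5: 1; order 8: 5; order 10: 5; order 20: 3; order 40: 1.
Total: 1 + 21 + 11 + 1 + 5 + 5 + 3 + 1 = 48.

48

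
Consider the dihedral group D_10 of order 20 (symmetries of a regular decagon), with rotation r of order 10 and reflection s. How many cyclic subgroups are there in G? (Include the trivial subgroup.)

14

Group the elements of G by the cyclic subgroup they generate; each cyclic subgroup of order d accounts for φ(d) elements.
Cyclic subgroups by order — order 1: 1; order 2: 11; order 5: 1; order 10: 1.
Total: 14.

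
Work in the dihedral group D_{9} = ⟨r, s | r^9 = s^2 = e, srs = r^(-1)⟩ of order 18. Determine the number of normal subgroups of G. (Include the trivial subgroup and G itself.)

G has 16 subgroups. Checking conjugation-invariance by order — order 1: 1/1 normal; order 2: 0/9 normal; order 3: 1/1 normal; order 6: 0/3 normal; order 9: 1/1 normal; order 18: 1/1 normal.
Total normal subgroups: 4.

4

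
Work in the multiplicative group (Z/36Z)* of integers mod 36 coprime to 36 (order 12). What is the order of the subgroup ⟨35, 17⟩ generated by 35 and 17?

4

|⟨35⟩| = 2 and |⟨17⟩| = 2, so |H| is a multiple of lcm(2, 2) = 2 and divides |G| = 12.
Closing under the operation: H = {1, 17, 19, 35}, so |H| = 4.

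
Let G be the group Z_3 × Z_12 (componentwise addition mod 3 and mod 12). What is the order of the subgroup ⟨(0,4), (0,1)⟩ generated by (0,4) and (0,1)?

12

|⟨(0,4)⟩| = 3 and |⟨(0,1)⟩| = 12, so |H| is a multiple of lcm(3, 12) = 12 and divides |G| = 36.
Closing under the operation: H = {(0,0), (0,1), (0,2), (0,3), (0,4), (0,5), (0,6), (0,7), (0,8), (0,9), (0,10), (0,11)}, so |H| = 12.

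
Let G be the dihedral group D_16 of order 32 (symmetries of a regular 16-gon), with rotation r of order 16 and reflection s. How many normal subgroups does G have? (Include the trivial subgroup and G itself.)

8

G has 36 subgroups. Checking conjugation-invariance by order — order 1: 1/1 normal; order 2: 1/17 normal; order 4: 1/9 normal; order 8: 1/5 normal; order 16: 3/3 normal; order 32: 1/1 normal.
Total normal subgroups: 8.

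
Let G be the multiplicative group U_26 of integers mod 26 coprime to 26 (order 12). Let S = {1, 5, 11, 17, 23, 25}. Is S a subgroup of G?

5 ∈ S but its inverse 21 ∉ S, so S is not a subgroup.

No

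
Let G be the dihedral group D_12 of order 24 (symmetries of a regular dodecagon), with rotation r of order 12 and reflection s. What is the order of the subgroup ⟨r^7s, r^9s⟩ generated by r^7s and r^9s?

12

|⟨r^7s⟩| = 2 and |⟨r^9s⟩| = 2, so |H| is a multiple of lcm(2, 2) = 2 and divides |G| = 24.
Closing under the operation: H = {e, r^2, r^4, r^6, r^8, r^10, rs, r^3s, r^5s, r^7s, r^9s, r^11s}, so |H| = 12.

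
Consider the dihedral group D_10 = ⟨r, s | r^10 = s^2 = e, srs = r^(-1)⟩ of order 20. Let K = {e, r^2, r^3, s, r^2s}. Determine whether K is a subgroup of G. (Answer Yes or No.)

r^2 ∈ K but its inverse r^8 ∉ K, so K is not a subgroup.

No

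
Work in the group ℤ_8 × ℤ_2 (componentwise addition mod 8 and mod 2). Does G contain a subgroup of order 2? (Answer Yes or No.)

2 | 16. A subgroup of order 2 is {(0,0), (0,1)}.

Yes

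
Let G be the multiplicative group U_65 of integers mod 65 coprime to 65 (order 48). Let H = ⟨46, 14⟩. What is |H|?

24

|⟨46⟩| = 12 and |⟨14⟩| = 2, so |H| is a multiple of lcm(12, 2) = 12 and divides |G| = 48.
Closing under the operation: H = {1, 4, 6, 9, 11, 14, 16, 19, 21, 24, 29, 31, 34, 36, 41, 44, 46, 49, 51, 54, 56, 59, 61, 64}, so |H| = 24.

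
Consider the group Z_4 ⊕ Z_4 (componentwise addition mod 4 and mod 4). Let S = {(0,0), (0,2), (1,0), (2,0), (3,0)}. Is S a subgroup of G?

No

|S| = 5 does not divide |G| = 16, so by Lagrange S is not a subgroup.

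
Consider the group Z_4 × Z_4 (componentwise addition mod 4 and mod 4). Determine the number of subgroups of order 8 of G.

|G| = 16 and 8 | 16, so subgroups of order 8 are possible by Lagrange.
The subgroups of order 8 are: {(0,0), (0,1), (0,2), (0,3), (2,0), (2,1), (2,2), (2,3)}; {(0,0), (0,2), (1,0), (1,2), (2,0), (2,2), (3,0), (3,2)}; {(0,0), (0,2), (1,1), (1,3), (2,0), (2,2), (3,1), (3,3)}.
So G has 3 subgroups of order 8.

3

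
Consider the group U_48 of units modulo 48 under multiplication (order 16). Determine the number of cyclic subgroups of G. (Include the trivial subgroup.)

12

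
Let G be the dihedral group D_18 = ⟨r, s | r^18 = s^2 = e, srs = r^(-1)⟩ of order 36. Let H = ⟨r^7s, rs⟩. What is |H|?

|⟨r^7s⟩| = 2 and |⟨rs⟩| = 2, so |H| is a multiple of lcm(2, 2) = 2 and divides |G| = 36.
Closing under the operation: H = {e, r^6, r^12, rs, r^7s, r^13s}, so |H| = 6.

6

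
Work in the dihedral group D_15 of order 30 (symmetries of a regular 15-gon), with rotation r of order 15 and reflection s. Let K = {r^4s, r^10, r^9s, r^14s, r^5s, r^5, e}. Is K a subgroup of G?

No

|K| = 7 does not divide |G| = 30, so by Lagrange K is not a subgroup.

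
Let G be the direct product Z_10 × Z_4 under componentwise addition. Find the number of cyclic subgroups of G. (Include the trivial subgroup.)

A cyclic subgroup of order d is generated by each of its φ(d) elements of order d, so the cyclic subgroups of order d number (#elements of order d)/φ(d).
Cyclic subgroups by order — order 1: 1; order 2: 3; order 4: 2; order 5: 1; order 10: 3; order 20: 2.
Total: 12.

12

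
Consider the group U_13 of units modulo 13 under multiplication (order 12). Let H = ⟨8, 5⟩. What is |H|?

|⟨8⟩| = 4 and |⟨5⟩| = 4, so |H| is a multiple of lcm(4, 4) = 4 and divides |G| = 12.
Closing under the operation: H = {1, 5, 8, 12}, so |H| = 4.

4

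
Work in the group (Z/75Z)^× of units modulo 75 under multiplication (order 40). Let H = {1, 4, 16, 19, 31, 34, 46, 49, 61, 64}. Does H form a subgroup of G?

Yes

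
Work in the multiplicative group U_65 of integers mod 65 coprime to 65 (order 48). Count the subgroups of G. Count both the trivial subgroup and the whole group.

|G| = 48, so by Lagrange every subgroup order divides 48. Divisors: 1, 2, 3, 4, 6, 8, 12, 16, 24, 48.
Subgroups by order — order 1: 1; order 2: 3; order 3: 1; order 4: 7; order 6: 3; order 8: 3; order 12: 7; order 16: 1; order 24: 3; order 48: 1.
Total: 1 + 3 + 1 + 7 + 3 + 3 + 7 + 1 + 3 + 1 = 30.

30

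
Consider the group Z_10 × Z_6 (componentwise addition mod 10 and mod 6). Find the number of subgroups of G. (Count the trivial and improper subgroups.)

|G| = 60, so by Lagrange every subgroup order divides 60. Divisors: 1, 2, 3, 4, 5, 6, 10, 12, 15, 20, 30, 60.
Subgroups by order — order 1: 1; order 2: 3; order 3: 1; order 4: 1; order 5: 1; order 6: 3; order 10: 3; order 12: 1; order 15: 1; order 20: 1; order 30: 3; order 60: 1.
Total: 1 + 3 + 1 + 1 + 1 + 3 + 3 + 1 + 1 + 1 + 3 + 1 = 20.

20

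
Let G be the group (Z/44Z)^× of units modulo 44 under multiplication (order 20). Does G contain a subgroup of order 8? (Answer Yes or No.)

8 does not divide |G| = 20, so by Lagrange no subgroup of order 8 exists.

No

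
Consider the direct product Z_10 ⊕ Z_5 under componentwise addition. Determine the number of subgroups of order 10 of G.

6

|G| = 50 and 10 | 50, so subgroups of order 10 are possible by Lagrange.
The subgroups of order 10 are: {(0,0), (0,1), (0,2), (0,3), (0,4), (5,0), (5,1), (5,2), (5,3), (5,4)}; {(0,0), (1,0), (2,0), (3,0), (4,0), (5,0), (6,0), (7,0), (8,0), (9,0)}; {(0,0), (1,1), (2,2), (3,3), (4,4), (5,0), (6,1), (7,2), (8,3), (9,4)}; {(0,0), (1,2), (2,4), (3,1), (4,3), (5,0), (6,2), (7,4), (8,1), (9,3)}; … (6 in all).
So G has 6 subgroups of order 10.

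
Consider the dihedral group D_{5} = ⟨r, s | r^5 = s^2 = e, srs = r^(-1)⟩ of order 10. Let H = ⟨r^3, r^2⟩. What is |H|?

5

|⟨r^3⟩| = 5 and |⟨r^2⟩| = 5, so |H| is a multiple of lcm(5, 5) = 5 and divides |G| = 10.
Closing under the operation: H = {e, r, r^2, r^3, r^4}, so |H| = 5.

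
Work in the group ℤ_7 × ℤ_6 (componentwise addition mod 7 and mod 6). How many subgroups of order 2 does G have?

1

|G| = 42 and 2 | 42, so subgroups of order 2 are possible by Lagrange.
The subgroups of order 2 are: {(0,0), (0,3)}.
So G has 1 subgroup of order 2.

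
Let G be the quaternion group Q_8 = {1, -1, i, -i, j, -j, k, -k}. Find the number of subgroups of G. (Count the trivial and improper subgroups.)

|G| = 8, so by Lagrange every subgroup order divides 8. Divisors: 1, 2, 4, 8.
Subgroups by order — order 1: 1; order 2: 1; order 4: 3; order 8: 1.
Total: 1 + 1 + 3 + 1 = 6.

6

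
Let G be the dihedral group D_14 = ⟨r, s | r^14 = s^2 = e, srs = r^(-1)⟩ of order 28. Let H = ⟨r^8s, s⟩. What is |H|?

|⟨r^8s⟩| = 2 and |⟨s⟩| = 2, so |H| is a multiple of lcm(2, 2) = 2 and divides |G| = 28.
Closing under the operation: H = {e, r^2, r^4, r^6, r^8, r^10, r^12, s, r^2s, r^4s, r^6s, r^8s, r^10s, r^12s}, so |H| = 14.

14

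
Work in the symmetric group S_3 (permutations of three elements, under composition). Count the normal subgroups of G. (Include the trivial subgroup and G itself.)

3

G has 6 subgroups. Checking conjugation-invariance by order — order 1: 1/1 normal; order 2: 0/3 normal; order 3: 1/1 normal; order 6: 1/1 normal.
Total normal subgroups: 3.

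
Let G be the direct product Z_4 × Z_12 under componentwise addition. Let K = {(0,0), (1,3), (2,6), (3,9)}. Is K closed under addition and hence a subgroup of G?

Yes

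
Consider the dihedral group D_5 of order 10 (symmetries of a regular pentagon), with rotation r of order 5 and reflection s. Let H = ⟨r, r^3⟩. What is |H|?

5

|⟨r⟩| = 5 and |⟨r^3⟩| = 5, so |H| is a multiple of lcm(5, 5) = 5 and divides |G| = 10.
Closing under the operation: H = {e, r, r^2, r^3, r^4}, so |H| = 5.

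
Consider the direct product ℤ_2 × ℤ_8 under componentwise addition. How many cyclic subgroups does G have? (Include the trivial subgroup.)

Each element a generates a cyclic subgroup ⟨a⟩; distinct elements may generate the same one (a cyclic group of order d has φ(d) generators).
Cyclic subgroups by order — order 1: 1; order 2: 3; order 4: 2; order 8: 2.
Total: 8.

8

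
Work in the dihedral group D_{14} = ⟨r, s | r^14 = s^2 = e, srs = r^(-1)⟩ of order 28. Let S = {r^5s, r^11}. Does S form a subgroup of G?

The identity e ∉ S, so S is not a subgroup.

No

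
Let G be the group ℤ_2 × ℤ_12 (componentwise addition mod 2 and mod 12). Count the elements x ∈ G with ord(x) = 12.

8

An element (a,b) has order lcm(ord(a), ord(b)); count pairs with lcm equal to 12.
Enumerating gives 8 such elements.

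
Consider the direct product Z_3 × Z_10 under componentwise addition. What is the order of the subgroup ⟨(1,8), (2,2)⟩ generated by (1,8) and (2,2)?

15

|⟨(1,8)⟩| = 15 and |⟨(2,2)⟩| = 15, so |H| is a multiple of lcm(15, 15) = 15 and divides |G| = 30.
Closing under the operation: H = {(0,0), (0,2), (0,4), (0,6), (0,8), (1,0), (1,2), (1,4), (1,6), (1,8), (2,0), (2,2), (2,4), (2,6), (2,8)}, so |H| = 15.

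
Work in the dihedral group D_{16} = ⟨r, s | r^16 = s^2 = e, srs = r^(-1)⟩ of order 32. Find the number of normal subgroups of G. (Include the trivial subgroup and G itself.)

G has 36 subgroups. Checking conjugation-invariance by order — order 1: 1/1 normal; order 2: 1/17 normal; order 4: 1/9 normal; order 8: 1/5 normal; order 16: 3/3 normal; order 32: 1/1 normal.
Total normal subgroups: 8.

8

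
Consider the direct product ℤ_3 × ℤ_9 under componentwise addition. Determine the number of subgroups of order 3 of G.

4

|G| = 27 and 3 | 27, so subgroups of order 3 are possible by Lagrange.
The subgroups of order 3 are: {(0,0), (0,3), (0,6)}; {(0,0), (1,0), (2,0)}; {(0,0), (1,3), (2,6)}; {(0,0), (1,6), (2,3)}.
So G has 4 subgroups of order 3.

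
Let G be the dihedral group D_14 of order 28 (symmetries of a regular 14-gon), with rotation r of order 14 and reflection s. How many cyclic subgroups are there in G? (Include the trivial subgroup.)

18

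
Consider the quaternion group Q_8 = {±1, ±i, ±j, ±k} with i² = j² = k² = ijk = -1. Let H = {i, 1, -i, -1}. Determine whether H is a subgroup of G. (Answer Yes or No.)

Yes

|H| = 4 divides |G| = 8, consistent with Lagrange.
H contains the identity, every element's inverse is in H, and H is closed under ·: it is a subgroup.
In fact H = ⟨-i⟩.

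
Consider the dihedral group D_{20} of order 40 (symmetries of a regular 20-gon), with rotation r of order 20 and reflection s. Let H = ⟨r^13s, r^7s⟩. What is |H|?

20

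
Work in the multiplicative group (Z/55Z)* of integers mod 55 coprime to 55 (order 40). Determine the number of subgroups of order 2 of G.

|G| = 40 and 2 | 40, so subgroups of order 2 are possible by Lagrange.
The subgroups of order 2 are: {1, 21}; {1, 34}; {1, 54}.
So G has 3 subgroups of order 2.

3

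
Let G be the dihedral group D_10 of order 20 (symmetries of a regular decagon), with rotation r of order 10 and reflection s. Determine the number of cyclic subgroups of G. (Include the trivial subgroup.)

14

Group the elements of G by the cyclic subgroup they generate; each cyclic subgroup of order d accounts for φ(d) elements.
Cyclic subgroups by order — order 1: 1; order 2: 11; order 5: 1; order 10: 1.
Total: 14.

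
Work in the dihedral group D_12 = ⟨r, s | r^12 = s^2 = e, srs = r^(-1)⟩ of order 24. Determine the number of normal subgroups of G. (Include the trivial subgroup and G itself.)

G has 34 subgroups. Checking conjugation-invariance by order — order 1: 1/1 normal; order 2: 1/13 normal; order 3: 1/1 normal; order 4: 1/7 normal; order 6: 1/5 normal; order 8: 0/3 normal; order 12: 3/3 normal; order 24: 1/1 normal.
Total normal subgroups: 9.

9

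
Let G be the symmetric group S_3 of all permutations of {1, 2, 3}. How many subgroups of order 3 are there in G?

|G| = 6 and 3 | 6, so subgroups of order 3 are possible by Lagrange.
The subgroups of order 3 are: {e, (1 2 3), (1 3 2)}.
So G has 1 subgroup of order 3.

1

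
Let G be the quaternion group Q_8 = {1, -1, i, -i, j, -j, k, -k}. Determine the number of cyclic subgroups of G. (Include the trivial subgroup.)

5

Each element a generates a cyclic subgroup ⟨a⟩; distinct elements may generate the same one (a cyclic group of order d has φ(d) generators).
Cyclic subgroups by order — order 1: 1; order 2: 1; order 4: 3.
Total: 5.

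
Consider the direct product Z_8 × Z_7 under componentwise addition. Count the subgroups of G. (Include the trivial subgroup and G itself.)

8

|G| = 56, so by Lagrange every subgroup order divides 56. Divisors: 1, 2, 4, 7, 8, 14, 28, 56.
Subgroups by order — order 1: 1; order 2: 1; order 4: 1; order 7: 1; order 8: 1; order 14: 1; order 28: 1; order 56: 1.
Total: 1 + 1 + 1 + 1 + 1 + 1 + 1 + 1 = 8.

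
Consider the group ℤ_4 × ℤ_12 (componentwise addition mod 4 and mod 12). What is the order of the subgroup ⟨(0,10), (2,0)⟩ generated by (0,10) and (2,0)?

|⟨(0,10)⟩| = 6 and |⟨(2,0)⟩| = 2, so |H| is a multiple of lcm(6, 2) = 6 and divides |G| = 48.
Closing under the operation: H = {(0,0), (0,2), (0,4), (0,6), (0,8), (0,10), (2,0), (2,2), (2,4), (2,6), (2,8), (2,10)}, so |H| = 12.

12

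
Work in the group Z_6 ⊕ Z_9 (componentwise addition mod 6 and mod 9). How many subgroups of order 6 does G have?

|G| = 54 and 6 | 54, so subgroups of order 6 are possible by Lagrange.
The subgroups of order 6 are: {(0,0), (0,3), (0,6), (3,0), (3,3), (3,6)}; {(0,0), (1,0), (2,0), (3,0), (4,0), (5,0)}; {(0,0), (1,3), (2,6), (3,0), (4,3), (5,6)}; {(0,0), (1,6), (2,3), (3,0), (4,6), (5,3)}.
So G has 4 subgroups of order 6.

4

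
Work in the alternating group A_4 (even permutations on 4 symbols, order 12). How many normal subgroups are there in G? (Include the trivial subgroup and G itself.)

G has 10 subgroups. Checking conjugation-invariance by order — order 1: 1/1 normal; order 2: 0/3 normal; order 3: 0/4 normal; order 4: 1/1 normal; order 12: 1/1 normal.
Total normal subgroups: 3.

3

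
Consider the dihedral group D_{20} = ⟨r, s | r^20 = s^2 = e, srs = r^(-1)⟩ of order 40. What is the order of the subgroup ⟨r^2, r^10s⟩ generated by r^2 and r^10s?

20

|⟨r^2⟩| = 10 and |⟨r^10s⟩| = 2, so |H| is a multiple of lcm(10, 2) = 10 and divides |G| = 40.
Closing under the operation: H = {e, r^2, r^4, r^6, r^8, r^10, r^12, r^14, r^16, r^18, s, r^2s, r^4s, r^6s, r^8s, r^10s, r^12s, r^14s, r^16s, r^18s}, so |H| = 20.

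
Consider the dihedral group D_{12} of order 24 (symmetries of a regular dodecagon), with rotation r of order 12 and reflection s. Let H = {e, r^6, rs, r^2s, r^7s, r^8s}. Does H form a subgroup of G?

Closure fails: r^7s · r^2s = r^5 ∉ H. So H is not a subgroup.

No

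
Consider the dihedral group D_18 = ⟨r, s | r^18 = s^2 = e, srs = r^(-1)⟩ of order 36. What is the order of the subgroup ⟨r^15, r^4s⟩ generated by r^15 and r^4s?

12

|⟨r^15⟩| = 6 and |⟨r^4s⟩| = 2, so |H| is a multiple of lcm(6, 2) = 6 and divides |G| = 36.
Closing under the operation: H = {e, r^3, r^6, r^9, r^12, r^15, rs, r^4s, r^7s, r^10s, r^13s, r^16s}, so |H| = 12.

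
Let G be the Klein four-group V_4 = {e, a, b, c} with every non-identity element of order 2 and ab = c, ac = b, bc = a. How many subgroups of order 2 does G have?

|G| = 4 and 2 | 4, so subgroups of order 2 are possible by Lagrange.
The subgroups of order 2 are: {e, a}; {e, b}; {e, c}.
So G has 3 subgroups of order 2.

3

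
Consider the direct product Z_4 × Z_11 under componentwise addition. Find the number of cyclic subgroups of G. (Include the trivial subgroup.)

A cyclic subgroup of order d is generated by each of its φ(d) elements of order d, so the cyclic subgroups of order d number (#elements of order d)/φ(d).
Cyclic subgroups by order — order 1: 1; order 2: 1; order 4: 1; order 11: 1; order 22: 1; order 44: 1.
Total: 6.

6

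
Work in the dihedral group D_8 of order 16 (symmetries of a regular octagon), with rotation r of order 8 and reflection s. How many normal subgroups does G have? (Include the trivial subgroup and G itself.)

G has 19 subgroups. Checking conjugation-invariance by order — order 1: 1/1 normal; order 2: 1/9 normal; order 4: 1/5 normal; order 8: 3/3 normal; order 16: 1/1 normal.
Total normal subgroups: 7.

7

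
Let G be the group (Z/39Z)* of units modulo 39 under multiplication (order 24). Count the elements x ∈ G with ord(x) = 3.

The elements of order 3 are: 16, 22.
That's 2.

2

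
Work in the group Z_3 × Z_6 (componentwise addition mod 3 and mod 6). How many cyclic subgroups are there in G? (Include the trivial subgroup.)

10

A cyclic subgroup of order d is generated by each of its φ(d) elements of order d, so the cyclic subgroups of order d number (#elements of order d)/φ(d).
Cyclic subgroups by order — order 1: 1; order 2: 1; order 3: 4; order 6: 4.
Total: 10.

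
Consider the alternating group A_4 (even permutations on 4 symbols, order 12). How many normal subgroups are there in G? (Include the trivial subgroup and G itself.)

3

G has 10 subgroups. Checking conjugation-invariance by order — order 1: 1/1 normal; order 2: 0/3 normal; order 3: 0/4 normal; order 4: 1/1 normal; order 12: 1/1 normal.
Total normal subgroups: 3.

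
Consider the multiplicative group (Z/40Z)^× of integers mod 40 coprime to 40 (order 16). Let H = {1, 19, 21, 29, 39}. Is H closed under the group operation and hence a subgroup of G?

|H| = 5 does not divide |G| = 16, so by Lagrange H is not a subgroup.

No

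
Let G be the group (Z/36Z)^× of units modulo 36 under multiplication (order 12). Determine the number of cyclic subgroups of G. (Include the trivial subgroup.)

A cyclic subgroup of order d is generated by each of its φ(d) elements of order d, so the cyclic subgroups of order d number (#elements of order d)/φ(d).
Cyclic subgroups by order — order 1: 1; order 2: 3; order 3: 1; order 6: 3.
Total: 8.

8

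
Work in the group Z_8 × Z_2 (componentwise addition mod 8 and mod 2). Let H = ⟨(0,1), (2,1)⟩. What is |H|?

8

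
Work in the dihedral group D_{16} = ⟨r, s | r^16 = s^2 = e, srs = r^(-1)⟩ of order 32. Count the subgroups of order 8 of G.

|G| = 32 and 8 | 32, so subgroups of order 8 are possible by Lagrange.
The subgroups of order 8 are: {e, r^2, r^4, r^6, r^8, r^10, r^12, r^14}; {e, r^4, r^8, r^12, r^2s, r^6s, r^10s, r^14s}; {e, r^4, r^8, r^12, r^3s, r^7s, r^11s, r^15s}; {e, r^4, r^8, r^12, s, r^4s, r^8s, r^12s}; … (5 in all).
So G has 5 subgroups of order 8.

5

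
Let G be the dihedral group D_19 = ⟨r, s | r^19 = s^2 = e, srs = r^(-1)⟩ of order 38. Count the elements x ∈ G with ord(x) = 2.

19

Enumerating element orders in G gives 19 elements of order 2.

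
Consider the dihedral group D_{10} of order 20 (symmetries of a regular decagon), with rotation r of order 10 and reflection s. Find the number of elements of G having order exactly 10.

4

The elements of order 10 are: r, r^3, r^7, r^9.
That's 4.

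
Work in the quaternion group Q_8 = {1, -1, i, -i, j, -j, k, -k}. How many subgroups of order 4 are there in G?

3

|G| = 8 and 4 | 8, so subgroups of order 4 are possible by Lagrange.
The subgroups of order 4 are: {1, -1, i, -i}; {1, -1, j, -j}; {1, -1, k, -k}.
So G has 3 subgroups of order 4.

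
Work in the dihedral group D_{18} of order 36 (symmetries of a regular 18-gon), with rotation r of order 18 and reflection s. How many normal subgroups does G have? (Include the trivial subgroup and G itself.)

9

G has 45 subgroups. Checking conjugation-invariance by order — order 1: 1/1 normal; order 2: 1/19 normal; order 3: 1/1 normal; order 4: 0/9 normal; order 6: 1/7 normal; order 9: 1/1 normal; order 12: 0/3 normal; order 18: 3/3 normal; order 36: 1/1 normal.
Total normal subgroups: 9.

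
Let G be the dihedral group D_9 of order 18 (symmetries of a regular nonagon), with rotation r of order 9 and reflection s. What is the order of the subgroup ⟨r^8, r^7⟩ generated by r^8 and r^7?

9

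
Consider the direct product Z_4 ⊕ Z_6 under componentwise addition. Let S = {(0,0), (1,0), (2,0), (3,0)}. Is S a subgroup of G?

|S| = 4 divides |G| = 24, consistent with Lagrange.
S contains the identity, every element's inverse is in S, and S is closed under +: it is a subgroup.
In fact S = ⟨(1,0)⟩.

Yes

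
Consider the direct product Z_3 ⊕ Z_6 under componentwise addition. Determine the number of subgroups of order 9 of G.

|G| = 18 and 9 | 18, so subgroups of order 9 are possible by Lagrange.
The subgroups of order 9 are: {(0,0), (0,2), (0,4), (1,0), (1,2), (1,4), (2,0), (2,2), (2,4)}.
So G has 1 subgroup of order 9.

1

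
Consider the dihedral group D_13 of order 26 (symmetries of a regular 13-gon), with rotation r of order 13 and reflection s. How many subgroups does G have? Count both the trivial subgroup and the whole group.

16

|G| = 26, so by Lagrange every subgroup order divides 26. Divisors: 1, 2, 13, 26.
Subgroups by order — order 1: 1; order 2: 13; order 13: 1; order 26: 1.
Total: 1 + 13 + 1 + 1 = 16.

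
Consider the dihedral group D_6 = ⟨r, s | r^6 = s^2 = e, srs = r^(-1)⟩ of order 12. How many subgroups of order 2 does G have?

7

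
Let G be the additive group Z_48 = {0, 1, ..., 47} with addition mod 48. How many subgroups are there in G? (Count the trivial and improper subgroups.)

10

A cyclic group of order 48 has exactly one subgroup for each divisor of 48.
Divisors of 48: 1, 2, 3, 4, 6, 8, 12, 16, 24, 48.
So Z_48 has 10 subgroups.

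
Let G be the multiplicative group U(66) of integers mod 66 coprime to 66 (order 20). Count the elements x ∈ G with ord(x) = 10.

Enumerating element orders in G gives 12 elements of order 10.

12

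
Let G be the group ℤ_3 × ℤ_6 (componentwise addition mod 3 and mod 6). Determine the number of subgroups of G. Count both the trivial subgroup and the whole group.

12

|G| = 18, so by Lagrange every subgroup order divides 18. Divisors: 1, 2, 3, 6, 9, 18.
Subgroups by order — order 1: 1; order 2: 1; order 3: 4; order 6: 4; order 9: 1; order 18: 1.
Total: 1 + 1 + 4 + 4 + 1 + 1 = 12.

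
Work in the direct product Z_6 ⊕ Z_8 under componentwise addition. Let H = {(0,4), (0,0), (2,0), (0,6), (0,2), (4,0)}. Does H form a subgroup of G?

No

Closure fails: (0,2) + (4,0) = (4,2) ∉ H. So H is not a subgroup.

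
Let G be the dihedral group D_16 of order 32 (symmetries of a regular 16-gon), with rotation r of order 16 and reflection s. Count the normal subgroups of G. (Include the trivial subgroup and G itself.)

G has 36 subgroups. Checking conjugation-invariance by order — order 1: 1/1 normal; order 2: 1/17 normal; order 4: 1/9 normal; order 8: 1/5 normal; order 16: 3/3 normal; order 32: 1/1 normal.
Total normal subgroups: 8.

8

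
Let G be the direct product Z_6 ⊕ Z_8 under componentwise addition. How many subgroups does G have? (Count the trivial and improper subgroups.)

22

|G| = 48, so by Lagrange every subgroup order divides 48. Divisors: 1, 2, 3, 4, 6, 8, 12, 16, 24, 48.
Subgroups by order — order 1: 1; order 2: 3; order 3: 1; order 4: 3; order 6: 3; order 8: 3; order 12: 3; order 16: 1; order 24: 3; order 48: 1.
Total: 1 + 3 + 1 + 3 + 3 + 3 + 3 + 1 + 3 + 1 = 22.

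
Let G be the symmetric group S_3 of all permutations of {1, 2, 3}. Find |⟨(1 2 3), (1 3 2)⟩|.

|⟨(1 2 3)⟩| = 3 and |⟨(1 3 2)⟩| = 3, so |H| is a multiple of lcm(3, 3) = 3 and divides |G| = 6.
Closing under the operation: H = {e, (1 2 3), (1 3 2)}, so |H| = 3.

3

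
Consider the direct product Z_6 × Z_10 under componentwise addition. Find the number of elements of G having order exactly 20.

0

An element (a,b) has order lcm(ord(a), ord(b)); count pairs with lcm equal to 20.
Enumerating gives 0 such elements.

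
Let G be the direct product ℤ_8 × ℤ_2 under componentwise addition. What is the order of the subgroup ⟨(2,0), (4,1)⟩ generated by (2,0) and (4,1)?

8

|⟨(2,0)⟩| = 4 and |⟨(4,1)⟩| = 2, so |H| is a multiple of lcm(4, 2) = 4 and divides |G| = 16.
Closing under the operation: H = {(0,0), (0,1), (2,0), (2,1), (4,0), (4,1), (6,0), (6,1)}, so |H| = 8.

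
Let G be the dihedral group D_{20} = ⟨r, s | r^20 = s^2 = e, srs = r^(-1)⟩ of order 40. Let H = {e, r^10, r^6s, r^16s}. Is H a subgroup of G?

Yes

|H| = 4 divides |G| = 40, consistent with Lagrange.
H contains the identity, every element's inverse is in H, and H is closed under ·: it is a subgroup.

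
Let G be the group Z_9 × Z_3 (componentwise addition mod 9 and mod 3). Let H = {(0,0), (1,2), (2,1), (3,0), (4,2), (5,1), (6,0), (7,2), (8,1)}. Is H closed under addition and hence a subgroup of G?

Yes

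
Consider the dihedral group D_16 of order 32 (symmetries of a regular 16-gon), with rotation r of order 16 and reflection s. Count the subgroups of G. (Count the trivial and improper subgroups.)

36

|G| = 32, so by Lagrange every subgroup order divides 32. Divisors: 1, 2, 4, 8, 16, 32.
Subgroups by order — order 1: 1; order 2: 17; order 4: 9; order 8: 5; order 16: 3; order 32: 1.
Total: 1 + 17 + 9 + 5 + 3 + 1 = 36.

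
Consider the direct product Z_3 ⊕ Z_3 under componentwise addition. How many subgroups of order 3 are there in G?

4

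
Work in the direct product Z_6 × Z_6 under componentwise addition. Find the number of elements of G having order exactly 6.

An element (a,b) has order lcm(ord(a), ord(b)); count pairs with lcm equal to 6.
Enumerating gives 24 such elements.

24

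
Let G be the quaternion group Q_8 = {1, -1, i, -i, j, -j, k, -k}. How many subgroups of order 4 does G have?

|G| = 8 and 4 | 8, so subgroups of order 4 are possible by Lagrange.
The subgroups of order 4 are: {1, -1, i, -i}; {1, -1, j, -j}; {1, -1, k, -k}.
So G has 3 subgroups of order 4.

3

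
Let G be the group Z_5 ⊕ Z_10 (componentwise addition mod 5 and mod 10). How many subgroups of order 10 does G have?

6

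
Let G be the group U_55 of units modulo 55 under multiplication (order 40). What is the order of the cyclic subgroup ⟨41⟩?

10

Compute successive powers of 41 mod 55: 41, 31, 6, 26, 21, 36, 46, 16, …; 41^10 ≡ 1 (mod 55).
So |⟨41⟩| = 10.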